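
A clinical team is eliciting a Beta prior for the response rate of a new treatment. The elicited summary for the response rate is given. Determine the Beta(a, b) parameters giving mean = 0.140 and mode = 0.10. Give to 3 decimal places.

Let s = a+b. Mean gives a = μs = 0.140s; mode gives (a−1)/(s−2) = 0.10.
Substituting: 0.140s − 1 = 0.10(s−2) = 0.10s − 0.20, so 0.040s = 0.80 and s = 20.0000.
Then a = 0.140×20.0000 = 2.800 and b = s−a = 17.200.

a = 2.800, b = 17.200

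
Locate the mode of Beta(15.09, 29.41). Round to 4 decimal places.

With α,β > 1, mode = (α−1)/(α+β−2) = 14.09/42.50 = 0.3315.

0.3315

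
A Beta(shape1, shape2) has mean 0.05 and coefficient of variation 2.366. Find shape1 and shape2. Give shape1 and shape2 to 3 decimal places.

shape1 = 0.120, shape2 = 2.274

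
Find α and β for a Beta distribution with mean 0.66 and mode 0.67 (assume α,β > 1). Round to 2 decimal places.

α = 22.44, β = 11.56

Let s = α+β. Mean gives α = μs = 0.66s; mode gives (α−1)/(s−2) = 0.67.
Substituting: 0.66s − 1 = 0.67(s−2) = 0.67s − 1.34, so -0.01s = -0.34 and s = 34.0000.
Then α = 0.66×34.0000 = 22.44 and β = s−α = 11.56.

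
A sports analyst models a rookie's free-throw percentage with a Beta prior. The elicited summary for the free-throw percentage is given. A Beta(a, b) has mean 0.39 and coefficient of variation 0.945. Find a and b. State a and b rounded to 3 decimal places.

σ = CV·μ = 0.945×0.39 = 0.36855, so σ² = 0.135829.
s+1 = μ(1−μ)/σ² = 0.2379/0.135829 = 1.7515, so s = a+b = 0.7515.
a = μs = 0.293, b = (1−μ)s = 0.458.

a = 0.293, b = 0.458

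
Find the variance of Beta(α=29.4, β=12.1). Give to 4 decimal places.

Var = αβ/[(α+β)²(α+β+1)] = (29.4×12.1)/(41.5²×42.5) = 355.74/73195.625 = 0.0049.

0.0049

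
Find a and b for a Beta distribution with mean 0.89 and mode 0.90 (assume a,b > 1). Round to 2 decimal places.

a = 71.20, b = 8.80

Let s = a+b. Mean gives a = μs = 0.89s; mode gives (a−1)/(s−2) = 0.90.
Substituting: 0.89s − 1 = 0.90(s−2) = 0.90s − 1.80, so -0.01s = -0.80 and s = 80.0000.
Then a = 0.89×80.0000 = 71.20 and b = s−a = 8.80.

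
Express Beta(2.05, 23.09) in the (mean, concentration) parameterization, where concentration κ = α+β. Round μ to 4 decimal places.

κ = α+β = 2.05+23.09 = 25.14; μ = α/κ = 2.05/25.14 = 0.0815.

μ = 0.0815, κ = 25.14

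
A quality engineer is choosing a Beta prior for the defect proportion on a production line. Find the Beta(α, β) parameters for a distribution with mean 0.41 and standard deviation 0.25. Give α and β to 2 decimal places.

α = 1.18, β = 1.69

Variance = 0.25² = 0.0625. The moment-matching identity α+β = μ(1−μ)/Var − 1 gives
α+β = 0.2419/0.0625 − 1 = 2.8704, so α = μ·2.8704 = 1.18 and β = (1−μ)·2.8704 = 1.69.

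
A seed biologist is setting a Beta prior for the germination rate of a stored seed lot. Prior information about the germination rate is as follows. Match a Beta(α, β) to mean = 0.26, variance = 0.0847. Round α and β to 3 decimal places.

Write ν = α+β; then α = μν and Var = μ(1−μ)/(ν+1).
ν = μ(1−μ)/Var − 1 = 0.1924/0.0847 − 1 = 1.2715.
α = 0.26·1.2715 = 0.331, β = 0.74·1.2715 = 0.941.

α = 0.331, β = 0.941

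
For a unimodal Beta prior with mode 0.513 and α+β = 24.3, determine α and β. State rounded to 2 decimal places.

Mode = (α−1)/(κ−2) with κ = α+β, so α−1 = 0.513·22.3 = 11.44.
α = 12.44; β = κ − α = 11.86.

α = 12.44, β = 11.86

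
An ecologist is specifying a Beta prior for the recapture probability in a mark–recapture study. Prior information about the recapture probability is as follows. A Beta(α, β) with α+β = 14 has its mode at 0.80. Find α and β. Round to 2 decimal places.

α = 10.60, β = 3.40

Since the density peak of Beta(α,β) is at (α−1)/(α+β−2),
α = 1 + 0.80(14−2) = 10.60 and β = 14 − 10.60 = 3.40.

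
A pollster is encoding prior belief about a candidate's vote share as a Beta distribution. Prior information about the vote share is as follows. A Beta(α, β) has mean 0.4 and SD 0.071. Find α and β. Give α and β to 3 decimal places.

Variance = 0.071² = 0.005041. The moment-matching identity α+β = μ(1−μ)/Var − 1 gives
α+β = 0.24/0.005041 − 1 = 46.6096, so α = μ·46.6096 = 18.644 and β = (1−μ)·46.6096 = 27.966.

α = 18.644, β = 27.966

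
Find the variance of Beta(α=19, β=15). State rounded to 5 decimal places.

0.00704

α+β = 34 and αβ = 285, so Var = αβ/[(α+β)²(α+β+1)] = 285/40460 = 0.00704.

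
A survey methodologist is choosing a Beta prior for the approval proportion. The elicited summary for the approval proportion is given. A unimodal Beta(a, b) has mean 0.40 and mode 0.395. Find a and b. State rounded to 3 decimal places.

a = 16.800, b = 25.200

Let s = a+b. Mean gives a = μs = 0.40s; mode gives (a−1)/(s−2) = 0.395.
Substituting: 0.40s − 1 = 0.395(s−2) = 0.395s − 0.790, so 0.005s = 0.210 and s = 42.0000.
Then a = 0.40×42.0000 = 16.800 and b = s−a = 25.200.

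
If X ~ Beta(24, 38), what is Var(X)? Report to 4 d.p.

μ = 24/62 = 0.387097; Var = μ(1−μ)/(α+β+1) = 0.2372529/63 = 0.0038.

0.0038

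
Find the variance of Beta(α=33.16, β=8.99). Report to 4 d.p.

0.0039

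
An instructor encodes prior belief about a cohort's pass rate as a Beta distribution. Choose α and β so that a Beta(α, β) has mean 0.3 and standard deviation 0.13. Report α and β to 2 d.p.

First σ² = 0.0169. Setting α = μn, β = (1−μ)n with n = α+β,
μ(1−μ)/(n+1) = 0.0169 ⇒ n+1 = 0.21/0.0169 = 12.4260 ⇒ n = 11.4260.
Hence α = 0.3×11.4260 = 3.43, β = 0.7×11.4260 = 8.00.

α = 3.43, β = 8.00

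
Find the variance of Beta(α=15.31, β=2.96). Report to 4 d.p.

0.0070

Var = αβ/[(α+β)²(α+β+1)] = (15.31×2.96)/(18.27²×19.27) = 45.3176/6432.189183 = 0.0070.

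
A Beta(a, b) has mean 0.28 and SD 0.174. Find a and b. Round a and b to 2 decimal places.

First σ² = 0.030276. Setting a = μn, b = (1−μ)n with n = a+b,
μ(1−μ)/(n+1) = 0.030276 ⇒ n+1 = 0.2016/0.030276 = 6.6587 ⇒ n = 5.6587.
Hence a = 0.28×5.6587 = 1.58, b = 0.72×5.6587 = 4.07.

a = 1.58, b = 4.07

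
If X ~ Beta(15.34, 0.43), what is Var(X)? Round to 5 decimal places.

0.00158

μ = 15.34/15.77 = 0.972733; Var = μ(1−μ)/(α+β+1) = 0.0265235/16.77 = 0.00158.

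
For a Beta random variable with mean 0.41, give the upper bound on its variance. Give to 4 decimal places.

0.2419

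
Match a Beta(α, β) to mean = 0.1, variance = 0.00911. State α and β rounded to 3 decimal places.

α = 0.888, β = 7.991

Write ν = α+β; then α = μν and Var = μ(1−μ)/(ν+1).
ν = μ(1−μ)/Var − 1 = 0.09/0.00911 − 1 = 8.8793.
α = 0.1·8.8793 = 0.888, β = 0.9·8.8793 = 7.991.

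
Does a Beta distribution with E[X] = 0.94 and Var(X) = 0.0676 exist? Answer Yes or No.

No

The Beta variance bound is σ² < μ(1−μ).
Here μ(1−μ) = 0.94×0.06 = 0.0564, and 0.0676 ≥ 0.0564.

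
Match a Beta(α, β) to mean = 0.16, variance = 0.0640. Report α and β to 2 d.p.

Write ν = α+β; then α = μν and Var = μ(1−μ)/(ν+1).
ν = μ(1−μ)/Var − 1 = 0.1344/0.0640 − 1 = 1.1000.
α = 0.16·1.1000 = 0.18, β = 0.84·1.1000 = 0.92.

α = 0.18, β = 0.92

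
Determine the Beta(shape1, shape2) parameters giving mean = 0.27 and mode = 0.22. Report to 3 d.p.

shape1 = 3.024, shape2 = 8.176

Let s = shape1+shape2. Mean gives shape1 = μs = 0.27s; mode gives (shape1−1)/(s−2) = 0.22.
Substituting: 0.27s − 1 = 0.22(s−2) = 0.22s − 0.44, so 0.05s = 0.56 and s = 11.2000.
Then shape1 = 0.27×11.2000 = 3.024 and shape2 = s−shape1 = 8.176.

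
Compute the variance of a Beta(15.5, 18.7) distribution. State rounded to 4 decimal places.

0.0070

Var = αβ/[(α+β)²(α+β+1)] = (15.5×18.7)/(34.2²×35.2) = 289.85/41171.328 = 0.0070.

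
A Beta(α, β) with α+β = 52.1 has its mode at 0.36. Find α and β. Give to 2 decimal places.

α = 19.04, β = 33.06

For α,β>1 the mode is (α−1)/(α+β−2), so α = mode·(κ−2)+1 = 0.36×50.1+1 = 19.04.
And β = (1−mode)·(κ−2)+1 = 0.64×50.1+1 = 33.06.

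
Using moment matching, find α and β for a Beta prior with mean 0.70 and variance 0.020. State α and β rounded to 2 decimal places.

α = 6.65, β = 2.85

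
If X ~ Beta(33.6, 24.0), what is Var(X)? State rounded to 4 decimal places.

0.0041

μ = 33.6/57.6 = 0.583333; Var = μ(1−μ)/(α+β+1) = 0.2430556/58.6 = 0.0041.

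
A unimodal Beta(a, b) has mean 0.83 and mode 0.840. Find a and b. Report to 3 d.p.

With s = a+b: μ = a/s and mode = (a−1)/(s−2). Eliminating a = μs,
μs − 1 = m(s−2) ⇒ s(μ−m) = 1−2m ⇒ s = -0.680/-0.010 = 68.0000.
So a = μs = 56.440, b = (1−μ)s = 11.560.

a = 56.440, b = 11.560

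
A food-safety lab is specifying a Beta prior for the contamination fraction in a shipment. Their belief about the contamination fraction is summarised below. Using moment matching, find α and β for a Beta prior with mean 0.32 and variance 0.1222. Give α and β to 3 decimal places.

α = 0.250, β = 0.531

By moment matching, α+β = μ(1−μ)/σ² − 1 = (0.32·0.68)/0.1222 − 1 = 1.7807 − 1 = 0.7807.
Since α/(α+β) = μ, α = 0.32·0.7807 = 0.250 and β = 0.68·0.7807 = 0.531.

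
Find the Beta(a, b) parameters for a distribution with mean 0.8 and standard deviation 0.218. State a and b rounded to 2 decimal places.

Variance = 0.218² = 0.047524. The moment-matching identity a+b = μ(1−μ)/Var − 1 gives
a+b = 0.16/0.047524 − 1 = 2.3667, so a = μ·2.3667 = 1.89 and b = (1−μ)·2.3667 = 0.47.

a = 1.89, b = 0.47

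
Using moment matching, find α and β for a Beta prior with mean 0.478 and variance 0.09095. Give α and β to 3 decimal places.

Let s = α+β. The Beta variance is μ(1−μ)/(s+1).
So s+1 = μ(1−μ)/σ² = (0.478×0.522)/0.09095 = 0.249516/0.09095 = 2.7434, giving s = 1.7434.
Then α = μs = 0.478×1.7434 = 0.833 and β = (1−μ)s = 0.522×1.7434 = 0.910.

α = 0.833, β = 0.910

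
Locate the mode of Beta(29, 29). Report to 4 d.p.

0.5000

With α,β > 1, mode = (α−1)/(α+β−2) = 28/56 = 0.5000.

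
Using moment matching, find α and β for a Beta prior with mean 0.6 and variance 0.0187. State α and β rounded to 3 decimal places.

α = 7.101, β = 4.734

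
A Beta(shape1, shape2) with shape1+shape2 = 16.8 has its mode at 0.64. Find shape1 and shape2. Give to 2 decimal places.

Since the density peak of Beta(shape1,shape2) is at (shape1−1)/(shape1+shape2−2),
shape1 = 1 + 0.64(16.8−2) = 10.47 and shape2 = 16.8 − 10.47 = 6.33.

shape1 = 10.47, shape2 = 6.33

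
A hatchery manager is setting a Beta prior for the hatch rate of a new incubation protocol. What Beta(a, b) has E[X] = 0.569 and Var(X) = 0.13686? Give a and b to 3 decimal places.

a = 0.451, b = 0.341

Write ν = a+b; then a = μν and Var = μ(1−μ)/(ν+1).
ν = μ(1−μ)/Var − 1 = 0.245239/0.13686 − 1 = 0.7919.
a = 0.569·0.7919 = 0.451, b = 0.431·0.7919 = 0.341.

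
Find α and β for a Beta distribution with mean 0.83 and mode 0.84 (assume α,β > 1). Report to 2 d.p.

α = 56.44, β = 11.56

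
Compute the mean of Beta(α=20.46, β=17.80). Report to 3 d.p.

The Beta mean is α/(α+β) = 20.46/(20.46+17.80) = 0.535.

0.535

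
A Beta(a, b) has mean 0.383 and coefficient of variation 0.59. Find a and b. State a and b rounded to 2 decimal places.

a = 1.39, b = 2.24

σ = CV·μ = 0.59×0.383 = 0.22597, so σ² = 0.051062.
s+1 = μ(1−μ)/σ² = 0.236311/0.051062 = 4.6279, so s = a+b = 3.6279.
a = μs = 1.39, b = (1−μ)s = 2.24.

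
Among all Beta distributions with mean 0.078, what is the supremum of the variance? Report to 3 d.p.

0.072

Var = μ(1−μ)/(α+β+1), which approaches μ(1−μ) as α+β → 0.
So the supremum is μ(1−μ) = 0.078×0.922 = 0.072.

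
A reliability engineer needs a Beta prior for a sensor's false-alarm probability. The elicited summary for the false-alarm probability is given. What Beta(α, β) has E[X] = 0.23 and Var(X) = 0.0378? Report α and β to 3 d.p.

α = 0.848, β = 2.838

Let s = α+β. The Beta variance is μ(1−μ)/(s+1).
So s+1 = μ(1−μ)/σ² = (0.23×0.77)/0.0378 = 0.1771/0.0378 = 4.6852, giving s = 3.6852.
Then α = μs = 0.23×3.6852 = 0.848 and β = (1−μ)s = 0.77×3.6852 = 2.838.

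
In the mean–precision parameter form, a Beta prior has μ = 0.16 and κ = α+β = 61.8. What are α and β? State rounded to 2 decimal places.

α = 9.89, β = 51.91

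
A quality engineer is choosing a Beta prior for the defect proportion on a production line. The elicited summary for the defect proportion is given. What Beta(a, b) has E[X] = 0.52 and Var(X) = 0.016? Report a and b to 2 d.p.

Write ν = a+b; then a = μν and Var = μ(1−μ)/(ν+1).
ν = μ(1−μ)/Var − 1 = 0.2496/0.016 − 1 = 14.6000.
a = 0.52·14.6000 = 7.59, b = 0.48·14.6000 = 7.01.

a = 7.59, b = 7.01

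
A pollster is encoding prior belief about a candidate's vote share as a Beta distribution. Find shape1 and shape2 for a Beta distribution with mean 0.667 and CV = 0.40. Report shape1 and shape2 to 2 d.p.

Var = (CV·μ)² = (0.40×0.667)² = 0.071182.
shape1+shape2 = μ(1−μ)/Var − 1 = 0.222111/0.071182 − 1 = 2.1203.
Thus shape1 = 0.667·2.1203 = 1.41 and shape2 = 0.333·2.1203 = 0.71.

shape1 = 1.41, shape2 = 0.71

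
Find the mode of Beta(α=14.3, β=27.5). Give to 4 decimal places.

The density x^(α−1)(1−x)^(β−1) is maximised at (α−1)/(α+β−2) = 13.3/39.8 = 0.3342.

0.3342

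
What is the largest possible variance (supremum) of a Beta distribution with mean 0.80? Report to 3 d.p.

0.160

Var = μ(1−μ)/(α+β+1), which approaches μ(1−μ) as α+β → 0.
So the supremum is μ(1−μ) = 0.80×0.20 = 0.160.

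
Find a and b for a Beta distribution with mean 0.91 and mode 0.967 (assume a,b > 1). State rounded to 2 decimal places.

With s = a+b: μ = a/s and mode = (a−1)/(s−2). Eliminating a = μs,
μs − 1 = m(s−2) ⇒ s(μ−m) = 1−2m ⇒ s = -0.934/-0.057 = 16.3860.
So a = μs = 14.91, b = (1−μ)s = 1.47.

a = 14.91, b = 1.47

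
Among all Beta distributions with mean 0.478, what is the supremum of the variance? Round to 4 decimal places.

0.2495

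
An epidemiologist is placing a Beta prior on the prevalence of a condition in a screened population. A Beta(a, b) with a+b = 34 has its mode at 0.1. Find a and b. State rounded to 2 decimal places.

For a,b>1 the mode is (a−1)/(a+b−2), so a = mode·(κ−2)+1 = 0.1×32+1 = 4.20.
And b = (1−mode)·(κ−2)+1 = 0.9×32+1 = 29.80.

a = 4.20, b = 29.80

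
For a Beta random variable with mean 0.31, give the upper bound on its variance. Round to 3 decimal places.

0.214

Var = μ(1−μ)/(α+β+1), which approaches μ(1−μ) as α+β → 0.
So the supremum is μ(1−μ) = 0.31×0.69 = 0.214.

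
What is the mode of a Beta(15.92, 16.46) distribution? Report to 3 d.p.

0.491

The density x^(α−1)(1−x)^(β−1) is maximised at (α−1)/(α+β−2) = 14.92/30.38 = 0.491.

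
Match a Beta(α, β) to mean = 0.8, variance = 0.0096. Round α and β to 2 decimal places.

Let s = α+β. The Beta variance is μ(1−μ)/(s+1).
So s+1 = μ(1−μ)/σ² = (0.8×0.2)/0.0096 = 0.16/0.0096 = 16.6667, giving s = 15.6667.
Then α = μs = 0.8×15.6667 = 12.53 and β = (1−μ)s = 0.2×15.6667 = 3.13.

α = 12.53, β = 3.13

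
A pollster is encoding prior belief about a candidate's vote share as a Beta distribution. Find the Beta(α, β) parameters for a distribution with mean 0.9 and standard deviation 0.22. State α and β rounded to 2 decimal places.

First σ² = 0.0484. Setting α = μn, β = (1−μ)n with n = α+β,
μ(1−μ)/(n+1) = 0.0484 ⇒ n+1 = 0.09/0.0484 = 1.8595 ⇒ n = 0.8595.
Hence α = 0.9×0.8595 = 0.77, β = 0.1×0.8595 = 0.09.

α = 0.77, β = 0.09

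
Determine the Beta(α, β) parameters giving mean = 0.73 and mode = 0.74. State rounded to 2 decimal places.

α = 35.04, β = 12.96

Let s = α+β. Mean gives α = μs = 0.73s; mode gives (α−1)/(s−2) = 0.74.
Substituting: 0.73s − 1 = 0.74(s−2) = 0.74s − 1.48, so -0.01s = -0.48 and s = 48.0000.
Then α = 0.73×48.0000 = 35.04 and β = s−α = 12.96.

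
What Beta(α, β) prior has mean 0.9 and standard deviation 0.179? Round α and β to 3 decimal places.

Variance = 0.179² = 0.032041. The moment-matching identity α+β = μ(1−μ)/Var − 1 gives
α+β = 0.09/0.032041 − 1 = 1.8089, so α = μ·1.8089 = 1.628 and β = (1−μ)·1.8089 = 0.181.

α = 1.628, β = 0.181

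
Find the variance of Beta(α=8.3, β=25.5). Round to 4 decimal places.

μ = 8.3/33.8 = 0.245562; Var = μ(1−μ)/(α+β+1) = 0.1852614/34.8 = 0.0053.

0.0053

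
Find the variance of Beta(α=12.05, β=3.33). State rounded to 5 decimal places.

μ = 12.05/15.38 = 0.783485; Var = μ(1−μ)/(α+β+1) = 0.1696362/16.38 = 0.01036.

0.01036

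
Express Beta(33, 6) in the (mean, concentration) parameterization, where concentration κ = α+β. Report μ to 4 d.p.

κ = α+β = 33+6 = 39; μ = α/κ = 33/39 = 0.8462.

μ = 0.8462, κ = 39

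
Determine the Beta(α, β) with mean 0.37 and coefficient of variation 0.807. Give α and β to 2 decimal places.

α = 0.60, β = 1.02

Var = (CV·μ)² = (0.807×0.37)² = 0.089156.
α+β = μ(1−μ)/Var − 1 = 0.2331/0.089156 − 1 = 1.6145.
Thus α = 0.37·1.6145 = 0.60 and β = 0.63·1.6145 = 1.02.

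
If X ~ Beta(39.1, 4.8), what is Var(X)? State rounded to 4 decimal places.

Var = αβ/[(α+β)²(α+β+1)] = (39.1×4.8)/(43.9²×44.9) = 187.68/86531.729 = 0.0022.

0.0022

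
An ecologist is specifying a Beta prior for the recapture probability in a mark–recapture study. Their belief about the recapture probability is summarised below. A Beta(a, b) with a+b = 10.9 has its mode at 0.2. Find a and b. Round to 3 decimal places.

a = 2.780, b = 8.120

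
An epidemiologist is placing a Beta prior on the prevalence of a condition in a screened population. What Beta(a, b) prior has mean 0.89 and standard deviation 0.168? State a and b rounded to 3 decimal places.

First σ² = 0.028224. Setting a = μn, b = (1−μ)n with n = a+b,
μ(1−μ)/(n+1) = 0.028224 ⇒ n+1 = 0.0979/0.028224 = 3.4687 ⇒ n = 2.4687.
Hence a = 0.89×2.4687 = 2.197, b = 0.11×2.4687 = 0.272.

a = 2.197, b = 0.272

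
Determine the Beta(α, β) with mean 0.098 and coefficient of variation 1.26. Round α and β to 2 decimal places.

α = 0.47, β = 4.33

σ = CV·μ = 1.26×0.098 = 0.12348, so σ² = 0.015247.
s+1 = μ(1−μ)/σ² = 0.088396/0.015247 = 5.7975, so s = α+β = 4.7975.
α = μs = 0.47, β = (1−μ)s = 4.33.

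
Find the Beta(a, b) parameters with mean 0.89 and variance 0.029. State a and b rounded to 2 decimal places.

a = 2.11, b = 0.26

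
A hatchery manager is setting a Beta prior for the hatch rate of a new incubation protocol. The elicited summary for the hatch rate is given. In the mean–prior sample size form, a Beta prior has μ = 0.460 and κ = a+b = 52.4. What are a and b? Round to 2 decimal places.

a = 24.10, b = 28.30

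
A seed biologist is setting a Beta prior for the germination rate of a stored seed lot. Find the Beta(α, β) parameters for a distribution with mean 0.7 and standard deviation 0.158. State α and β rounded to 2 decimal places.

α = 5.19, β = 2.22

Variance = 0.158² = 0.024964. The moment-matching identity α+β = μ(1−μ)/Var − 1 gives
α+β = 0.21/0.024964 − 1 = 7.4121, so α = μ·7.4121 = 5.19 and β = (1−μ)·7.4121 = 2.22.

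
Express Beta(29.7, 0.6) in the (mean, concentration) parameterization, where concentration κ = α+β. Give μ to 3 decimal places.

κ = α+β = 29.7+0.6 = 30.3; μ = α/κ = 29.7/30.3 = 0.980.

μ = 0.980, κ = 30.3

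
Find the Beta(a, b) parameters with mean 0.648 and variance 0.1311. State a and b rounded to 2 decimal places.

Write ν = a+b; then a = μν and Var = μ(1−μ)/(ν+1).
ν = μ(1−μ)/Var − 1 = 0.228096/0.1311 − 1 = 0.7399.
a = 0.648·0.7399 = 0.48, b = 0.352·0.7399 = 0.26.

a = 0.48, b = 0.26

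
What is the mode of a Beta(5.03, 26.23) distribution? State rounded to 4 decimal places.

0.1377

With α,β > 1, mode = (α−1)/(α+β−2) = 4.03/29.26 = 0.1377.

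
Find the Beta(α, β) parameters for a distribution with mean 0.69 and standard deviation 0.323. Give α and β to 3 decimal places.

First σ² = 0.104329. Setting α = μn, β = (1−μ)n with n = α+β,
μ(1−μ)/(n+1) = 0.104329 ⇒ n+1 = 0.2139/0.104329 = 2.0502 ⇒ n = 1.0502.
Hence α = 0.69×1.0502 = 0.725, β = 0.31×1.0502 = 0.326.

α = 0.725, β = 0.326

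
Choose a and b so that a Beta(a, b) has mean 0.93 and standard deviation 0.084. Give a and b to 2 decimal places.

Variance = 0.084² = 0.007056. The moment-matching identity a+b = μ(1−μ)/Var − 1 gives
a+b = 0.0651/0.007056 − 1 = 8.2262, so a = μ·8.2262 = 7.65 and b = (1−μ)·8.2262 = 0.58.

a = 7.65, b = 0.58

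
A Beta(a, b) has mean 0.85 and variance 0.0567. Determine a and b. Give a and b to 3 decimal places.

a = 1.061, b = 0.187

Write ν = a+b; then a = μν and Var = μ(1−μ)/(ν+1).
ν = μ(1−μ)/Var − 1 = 0.1275/0.0567 − 1 = 1.2487.
a = 0.85·1.2487 = 1.061, b = 0.15·1.2487 = 0.187.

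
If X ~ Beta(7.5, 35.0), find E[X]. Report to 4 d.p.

0.1765

E[X] = α/(α+β) = 7.5/42.5 = 0.1765.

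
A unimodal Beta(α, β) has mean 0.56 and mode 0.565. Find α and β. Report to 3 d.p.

α = 14.560, β = 11.440

With s = α+β: μ = α/s and mode = (α−1)/(s−2). Eliminating α = μs,
μs − 1 = m(s−2) ⇒ s(μ−m) = 1−2m ⇒ s = -0.130/-0.005 = 26.0000.
So α = μs = 14.560, β = (1−μ)s = 11.440.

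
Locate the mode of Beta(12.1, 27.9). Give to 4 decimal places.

0.2921

With α,β > 1, mode = (α−1)/(α+β−2) = 11.1/38.0 = 0.2921.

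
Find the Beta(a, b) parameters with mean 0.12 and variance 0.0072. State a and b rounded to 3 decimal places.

a = 1.640, b = 12.027

Let s = a+b. The Beta variance is μ(1−μ)/(s+1).
So s+1 = μ(1−μ)/σ² = (0.12×0.88)/0.0072 = 0.1056/0.0072 = 14.6667, giving s = 13.6667.
Then a = μs = 0.12×13.6667 = 1.640 and b = (1−μ)s = 0.88×13.6667 = 12.027.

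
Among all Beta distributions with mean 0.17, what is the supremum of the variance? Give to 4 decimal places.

Var = μ(1−μ)/(α+β+1), which approaches μ(1−μ) as α+β → 0.
So the supremum is μ(1−μ) = 0.17×0.83 = 0.1411.

0.1411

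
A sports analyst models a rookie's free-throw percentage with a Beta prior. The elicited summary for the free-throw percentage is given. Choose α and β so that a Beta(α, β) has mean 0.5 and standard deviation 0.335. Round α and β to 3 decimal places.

α = 0.614, β = 0.614

σ² = 0.335² = 0.112225.
With s = α+β, Var = μ(1−μ)/(s+1), so s+1 = (0.5×0.5)/0.112225 = 2.2277 and s = 1.2277.
α = μs = 0.614, β = (1−μ)s = 0.614.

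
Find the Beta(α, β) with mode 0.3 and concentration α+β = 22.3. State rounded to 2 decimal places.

α = 7.09, β = 15.21

For α,β>1 the mode is (α−1)/(α+β−2), so α = mode·(κ−2)+1 = 0.3×20.3+1 = 7.09.
And β = (1−mode)·(κ−2)+1 = 0.7×20.3+1 = 15.21.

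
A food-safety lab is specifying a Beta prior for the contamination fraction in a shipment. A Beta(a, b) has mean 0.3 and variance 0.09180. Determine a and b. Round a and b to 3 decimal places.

Write ν = a+b; then a = μν and Var = μ(1−μ)/(ν+1).
ν = μ(1−μ)/Var − 1 = 0.21/0.09180 − 1 = 1.2876.
a = 0.3·1.2876 = 0.386, b = 0.7·1.2876 = 0.901.

a = 0.386, b = 0.901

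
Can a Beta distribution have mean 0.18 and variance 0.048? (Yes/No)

Yes

The Beta variance bound is σ² < μ(1−μ).
Here μ(1−μ) = 0.18×0.82 = 0.1476, and 0.048 < 0.1476.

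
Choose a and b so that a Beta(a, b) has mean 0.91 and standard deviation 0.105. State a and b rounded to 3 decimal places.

σ² = 0.105² = 0.011025.
With s = a+b, Var = μ(1−μ)/(s+1), so s+1 = (0.91×0.09)/0.011025 = 7.4286 and s = 6.4286.
a = μs = 5.850, b = (1−μ)s = 0.579.

a = 5.850, b = 0.579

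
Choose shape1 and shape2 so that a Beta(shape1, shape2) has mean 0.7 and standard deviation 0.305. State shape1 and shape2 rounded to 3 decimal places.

First σ² = 0.093025. Setting shape1 = μn, shape2 = (1−μ)n with n = shape1+shape2,
μ(1−μ)/(n+1) = 0.093025 ⇒ n+1 = 0.21/0.093025 = 2.2575 ⇒ n = 1.2575.
Hence shape1 = 0.7×1.2575 = 0.880, shape2 = 0.3×1.2575 = 0.377.

shape1 = 0.880, shape2 = 0.377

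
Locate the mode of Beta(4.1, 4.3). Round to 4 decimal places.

0.4844

The density x^(α−1)(1−x)^(β−1) is maximised at (α−1)/(α+β−2) = 3.1/6.4 = 0.4844.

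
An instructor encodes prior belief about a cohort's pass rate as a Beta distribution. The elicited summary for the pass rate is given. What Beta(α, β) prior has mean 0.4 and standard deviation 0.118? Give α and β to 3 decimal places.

Variance = 0.118² = 0.013924. The moment-matching identity α+β = μ(1−μ)/Var − 1 gives
α+β = 0.24/0.013924 − 1 = 16.2364, so α = μ·16.2364 = 6.495 and β = (1−μ)·16.2364 = 9.742.

α = 6.495, β = 9.742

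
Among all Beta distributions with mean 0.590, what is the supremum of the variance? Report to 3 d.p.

0.242

Var = μ(1−μ)/(α+β+1), which approaches μ(1−μ) as α+β → 0.
So the supremum is μ(1−μ) = 0.590×0.410 = 0.242.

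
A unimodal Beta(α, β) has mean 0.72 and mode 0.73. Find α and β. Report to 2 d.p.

With s = α+β: μ = α/s and mode = (α−1)/(s−2). Eliminating α = μs,
μs − 1 = m(s−2) ⇒ s(μ−m) = 1−2m ⇒ s = -0.46/-0.01 = 46.0000.
So α = μs = 33.12, β = (1−μ)s = 12.88.

α = 33.12, β = 12.88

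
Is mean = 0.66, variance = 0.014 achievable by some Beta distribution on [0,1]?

For any Beta, Var(X) < E[X]·(1−E[X]).
Here μ(1−μ) = 0.66×0.34 = 0.2244, and 0.014 < 0.2244.

Yes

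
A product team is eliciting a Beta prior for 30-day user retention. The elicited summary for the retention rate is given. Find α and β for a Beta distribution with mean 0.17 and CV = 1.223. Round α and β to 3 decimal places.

α = 0.385, β = 1.879

Var = (CV·μ)² = (1.223×0.17)² = 0.043227.
α+β = μ(1−μ)/Var − 1 = 0.1411/0.043227 − 1 = 2.2642.
Thus α = 0.17·2.2642 = 0.385 and β = 0.83·2.2642 = 1.879.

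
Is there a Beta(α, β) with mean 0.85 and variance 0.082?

Yes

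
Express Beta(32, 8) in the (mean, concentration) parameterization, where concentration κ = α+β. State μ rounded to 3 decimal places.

κ = α+β = 32+8 = 40; μ = α/κ = 32/40 = 0.800.

μ = 0.800, κ = 40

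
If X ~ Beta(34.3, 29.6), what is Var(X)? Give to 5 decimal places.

α+β = 63.9 and αβ = 1015.28, so Var = αβ/[(α+β)²(α+β+1)] = 1015.28/265000.329 = 0.00383.

0.00383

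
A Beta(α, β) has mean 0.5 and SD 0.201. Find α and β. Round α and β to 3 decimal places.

α = 2.594, β = 2.594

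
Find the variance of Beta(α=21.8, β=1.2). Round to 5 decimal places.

0.00206

α+β = 23.0 and αβ = 26.16, so Var = αβ/[(α+β)²(α+β+1)] = 26.16/12696.000 = 0.00206.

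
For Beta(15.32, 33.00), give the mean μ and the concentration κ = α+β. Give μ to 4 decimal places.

μ = 0.3171, κ = 48.32

κ = α+β = 15.32+33.00 = 48.32; μ = α/κ = 15.32/48.32 = 0.3171.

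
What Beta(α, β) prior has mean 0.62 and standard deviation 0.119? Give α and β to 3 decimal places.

α = 9.695, β = 5.942

First σ² = 0.014161. Setting α = μn, β = (1−μ)n with n = α+β,
μ(1−μ)/(n+1) = 0.014161 ⇒ n+1 = 0.2356/0.014161 = 16.6372 ⇒ n = 15.6372.
Hence α = 0.62×15.6372 = 9.695, β = 0.38×15.6372 = 5.942.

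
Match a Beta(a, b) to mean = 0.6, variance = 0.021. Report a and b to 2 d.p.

Write ν = a+b; then a = μν and Var = μ(1−μ)/(ν+1).
ν = μ(1−μ)/Var − 1 = 0.24/0.021 − 1 = 10.4286.
a = 0.6·10.4286 = 6.26, b = 0.4·10.4286 = 4.17.

a = 6.26, b = 4.17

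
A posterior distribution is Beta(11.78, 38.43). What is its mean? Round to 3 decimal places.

The Beta mean is α/(α+β) = 11.78/(11.78+38.43) = 0.235.

0.235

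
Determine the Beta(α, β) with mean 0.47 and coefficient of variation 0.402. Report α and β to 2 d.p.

Var = (CV·μ)² = (0.402×0.47)² = 0.035698.
α+β = μ(1−μ)/Var − 1 = 0.2491/0.035698 − 1 = 5.9779.
Thus α = 0.47·5.9779 = 2.81 and β = 0.53·5.9779 = 3.17.

α = 2.81, β = 3.17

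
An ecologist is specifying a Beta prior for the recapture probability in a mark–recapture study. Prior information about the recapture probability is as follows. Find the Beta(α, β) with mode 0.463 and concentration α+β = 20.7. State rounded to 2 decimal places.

α = 9.66, β = 11.04

Since the density peak of Beta(α,β) is at (α−1)/(α+β−2),
α = 1 + 0.463(20.7−2) = 9.66 and β = 20.7 − 9.66 = 11.04.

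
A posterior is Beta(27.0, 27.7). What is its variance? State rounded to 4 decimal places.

Var = αβ/[(α+β)²(α+β+1)] = (27.0×27.7)/(54.7²×55.7) = 747.90/166659.413 = 0.0045.

0.0045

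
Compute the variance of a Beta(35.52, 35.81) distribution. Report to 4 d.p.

0.0035

Var = αβ/[(α+β)²(α+β+1)] = (35.52×35.81)/(71.33²×72.33) = 1271.9712/368012.790537 = 0.0035.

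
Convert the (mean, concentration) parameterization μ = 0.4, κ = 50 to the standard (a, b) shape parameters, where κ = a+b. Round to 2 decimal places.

a = 20.00, b = 30.00

Split κ in proportion μ : (1−μ): a = 0.4·50 = 20.00, b = 50 − 20.00 = 30.00.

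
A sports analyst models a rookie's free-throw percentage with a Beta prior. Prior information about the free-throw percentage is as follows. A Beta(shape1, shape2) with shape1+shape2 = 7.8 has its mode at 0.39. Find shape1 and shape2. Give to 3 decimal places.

For shape1,shape2>1 the mode is (shape1−1)/(shape1+shape2−2), so shape1 = mode·(κ−2)+1 = 0.39×5.8+1 = 3.262.
And shape2 = (1−mode)·(κ−2)+1 = 0.61×5.8+1 = 4.538.

shape1 = 3.262, shape2 = 4.538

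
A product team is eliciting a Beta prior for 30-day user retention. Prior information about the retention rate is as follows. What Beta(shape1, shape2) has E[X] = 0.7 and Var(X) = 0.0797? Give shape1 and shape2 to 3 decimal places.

By moment matching, shape1+shape2 = μ(1−μ)/σ² − 1 = (0.7·0.3)/0.0797 − 1 = 2.6349 − 1 = 1.6349.
Since shape1/(shape1+shape2) = μ, shape1 = 0.7·1.6349 = 1.144 and shape2 = 0.3·1.6349 = 0.490.

shape1 = 1.144, shape2 = 0.490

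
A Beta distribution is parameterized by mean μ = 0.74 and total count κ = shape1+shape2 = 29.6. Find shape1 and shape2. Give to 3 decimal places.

shape1 = 21.904, shape2 = 7.696

shape1 = μκ = 0.74×29.6 = 21.904 and shape2 = (1−μ)κ = 0.26×29.6 = 7.696.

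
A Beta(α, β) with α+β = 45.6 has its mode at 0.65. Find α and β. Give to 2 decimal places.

α = 29.34, β = 16.26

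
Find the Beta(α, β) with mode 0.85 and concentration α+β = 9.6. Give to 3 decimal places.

Since the density peak of Beta(α,β) is at (α−1)/(α+β−2),
α = 1 + 0.85(9.6−2) = 7.460 and β = 9.6 − 7.460 = 2.140.

α = 7.460, β = 2.140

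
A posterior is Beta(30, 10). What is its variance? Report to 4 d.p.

μ = 30/40 = 0.750000; Var = μ(1−μ)/(α+β+1) = 0.1875000/41 = 0.0046.

0.0046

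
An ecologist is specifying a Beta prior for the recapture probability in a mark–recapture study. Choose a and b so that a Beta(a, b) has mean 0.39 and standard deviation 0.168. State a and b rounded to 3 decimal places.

a = 2.897, b = 4.532

First σ² = 0.028224. Setting a = μn, b = (1−μ)n with n = a+b,
μ(1−μ)/(n+1) = 0.028224 ⇒ n+1 = 0.2379/0.028224 = 8.4290 ⇒ n = 7.4290.
Hence a = 0.39×7.4290 = 2.897, b = 0.61×7.4290 = 4.532.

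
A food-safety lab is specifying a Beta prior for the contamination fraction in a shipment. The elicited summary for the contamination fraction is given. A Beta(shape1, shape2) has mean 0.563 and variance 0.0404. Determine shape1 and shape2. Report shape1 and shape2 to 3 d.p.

By moment matching, shape1+shape2 = μ(1−μ)/σ² − 1 = (0.563·0.437)/0.0404 − 1 = 6.0899 − 1 = 5.0899.
Since shape1/(shape1+shape2) = μ, shape1 = 0.563·5.0899 = 2.866 and shape2 = 0.437·5.0899 = 2.224.

shape1 = 2.866, shape2 = 2.224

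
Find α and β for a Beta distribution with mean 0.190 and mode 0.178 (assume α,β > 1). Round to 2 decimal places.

Let s = α+β. Mean gives α = μs = 0.190s; mode gives (α−1)/(s−2) = 0.178.
Substituting: 0.190s − 1 = 0.178(s−2) = 0.178s − 0.356, so 0.012s = 0.644 and s = 53.6667.
Then α = 0.190×53.6667 = 10.20 and β = s−α = 43.47.

α = 10.20, β = 43.47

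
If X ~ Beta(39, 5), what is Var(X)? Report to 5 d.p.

0.00224

α+β = 44 and αβ = 195, so Var = αβ/[(α+β)²(α+β+1)] = 195/87120 = 0.00224.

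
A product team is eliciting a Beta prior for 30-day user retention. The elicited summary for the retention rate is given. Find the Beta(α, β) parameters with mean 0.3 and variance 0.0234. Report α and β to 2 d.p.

Write ν = α+β; then α = μν and Var = μ(1−μ)/(ν+1).
ν = μ(1−μ)/Var − 1 = 0.21/0.0234 − 1 = 7.9744.
α = 0.3·7.9744 = 2.39, β = 0.7·7.9744 = 5.58.

α = 2.39, β = 5.58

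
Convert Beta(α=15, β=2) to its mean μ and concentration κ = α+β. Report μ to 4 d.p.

μ = 0.8824, κ = 17

κ = α+β = 15+2 = 17; μ = α/κ = 15/17 = 0.8824.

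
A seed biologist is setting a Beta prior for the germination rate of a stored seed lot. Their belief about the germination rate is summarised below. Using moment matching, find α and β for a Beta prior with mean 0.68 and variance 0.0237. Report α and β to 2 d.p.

Let s = α+β. The Beta variance is μ(1−μ)/(s+1).
So s+1 = μ(1−μ)/σ² = (0.68×0.32)/0.0237 = 0.2176/0.0237 = 9.1814, giving s = 8.1814.
Then α = μs = 0.68×8.1814 = 5.56 and β = (1−μ)s = 0.32×8.1814 = 2.62.

α = 5.56, β = 2.62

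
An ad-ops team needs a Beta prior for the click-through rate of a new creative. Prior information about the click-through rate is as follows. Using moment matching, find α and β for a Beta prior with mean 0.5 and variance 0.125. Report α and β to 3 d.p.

Write ν = α+β; then α = μν and Var = μ(1−μ)/(ν+1).
ν = μ(1−μ)/Var − 1 = 0.25/0.125 − 1 = 1.0000.
α = 0.5·1.0000 = 0.500, β = 0.5·1.0000 = 0.500.

α = 0.500, β = 0.500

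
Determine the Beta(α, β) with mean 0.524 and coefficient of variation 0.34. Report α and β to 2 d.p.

Var = (CV·μ)² = (0.34×0.524)² = 0.031741.
α+β = μ(1−μ)/Var − 1 = 0.249424/0.031741 − 1 = 6.8581.
Thus α = 0.524·6.8581 = 3.59 and β = 0.476·6.8581 = 3.26.

α = 3.59, β = 3.26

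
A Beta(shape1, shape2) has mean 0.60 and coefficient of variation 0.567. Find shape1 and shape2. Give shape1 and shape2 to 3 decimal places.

shape1 = 0.644, shape2 = 0.429

Var = (CV·μ)² = (0.567×0.60)² = 0.115736.
shape1+shape2 = μ(1−μ)/Var − 1 = 0.2400/0.115736 − 1 = 1.0737.
Thus shape1 = 0.60·1.0737 = 0.644 and shape2 = 0.40·1.0737 = 0.429.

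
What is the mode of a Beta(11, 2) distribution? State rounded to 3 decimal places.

0.909

With α,β > 1, mode = (α−1)/(α+β−2) = 10/11 = 0.909.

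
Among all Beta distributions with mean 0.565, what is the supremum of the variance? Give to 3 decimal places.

0.246

Var = μ(1−μ)/(α+β+1), which approaches μ(1−μ) as α+β → 0.
So the supremum is μ(1−μ) = 0.565×0.435 = 0.246.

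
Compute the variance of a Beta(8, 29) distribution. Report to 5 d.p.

μ = 8/37 = 0.216216; Var = μ(1−μ)/(α+β+1) = 0.1694668/38 = 0.00446.

0.00446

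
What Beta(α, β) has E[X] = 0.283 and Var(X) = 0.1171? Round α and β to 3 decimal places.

α = 0.207, β = 0.525

Let s = α+β. The Beta variance is μ(1−μ)/(s+1).
So s+1 = μ(1−μ)/σ² = (0.283×0.717)/0.1171 = 0.202911/0.1171 = 1.7328, giving s = 0.7328.
Then α = μs = 0.283×0.7328 = 0.207 and β = (1−μ)s = 0.717×0.7328 = 0.525.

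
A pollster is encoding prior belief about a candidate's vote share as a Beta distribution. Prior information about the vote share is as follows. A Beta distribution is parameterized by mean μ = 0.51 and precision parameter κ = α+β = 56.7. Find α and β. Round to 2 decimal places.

α = 28.92, β = 27.78

Split κ in proportion μ : (1−μ): α = 0.51·56.7 = 28.92, β = 56.7 − 28.92 = 27.78.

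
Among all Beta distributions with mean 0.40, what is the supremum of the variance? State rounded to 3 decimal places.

0.240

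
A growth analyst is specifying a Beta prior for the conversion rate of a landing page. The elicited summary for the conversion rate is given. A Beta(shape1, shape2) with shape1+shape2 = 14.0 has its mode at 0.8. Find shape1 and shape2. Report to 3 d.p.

Since the density peak of Beta(shape1,shape2) is at (shape1−1)/(shape1+shape2−2),
shape1 = 1 + 0.8(14.0−2) = 10.600 and shape2 = 14.0 − 10.600 = 3.400.

shape1 = 10.600, shape2 = 3.400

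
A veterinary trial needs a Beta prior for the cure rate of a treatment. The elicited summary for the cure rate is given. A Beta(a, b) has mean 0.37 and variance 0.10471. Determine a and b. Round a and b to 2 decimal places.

a = 0.45, b = 0.77

Let s = a+b. The Beta variance is μ(1−μ)/(s+1).
So s+1 = μ(1−μ)/σ² = (0.37×0.63)/0.10471 = 0.2331/0.10471 = 2.2261, giving s = 1.2261.
Then a = μs = 0.37×1.2261 = 0.45 and b = (1−μ)s = 0.63×1.2261 = 0.77.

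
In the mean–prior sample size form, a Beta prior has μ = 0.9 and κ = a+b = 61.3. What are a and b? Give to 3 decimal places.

a = 55.170, b = 6.130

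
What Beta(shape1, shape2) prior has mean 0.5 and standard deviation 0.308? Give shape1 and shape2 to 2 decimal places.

First σ² = 0.094864. Setting shape1 = μn, shape2 = (1−μ)n with n = shape1+shape2,
μ(1−μ)/(n+1) = 0.094864 ⇒ n+1 = 0.25/0.094864 = 2.6354 ⇒ n = 1.6354.
Hence shape1 = 0.5×1.6354 = 0.82, shape2 = 0.5×1.6354 = 0.82.

shape1 = 0.82, shape2 = 0.82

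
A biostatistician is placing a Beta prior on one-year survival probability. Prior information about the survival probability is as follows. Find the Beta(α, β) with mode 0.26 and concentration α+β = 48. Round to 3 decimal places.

Since the density peak of Beta(α,β) is at (α−1)/(α+β−2),
α = 1 + 0.26(48−2) = 12.960 and β = 48 − 12.960 = 35.040.

α = 12.960, β = 35.040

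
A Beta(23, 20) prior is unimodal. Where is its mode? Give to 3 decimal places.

The density x^(α−1)(1−x)^(β−1) is maximised at (α−1)/(α+β−2) = 22/41 = 0.537.

0.537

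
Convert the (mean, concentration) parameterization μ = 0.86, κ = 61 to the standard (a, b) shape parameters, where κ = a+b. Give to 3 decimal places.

Split κ in proportion μ : (1−μ): a = 0.86·61 = 52.460, b = 61 − 52.460 = 8.540.

a = 52.460, b = 8.540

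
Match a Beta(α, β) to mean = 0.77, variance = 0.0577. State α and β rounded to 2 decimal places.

Write ν = α+β; then α = μν and Var = μ(1−μ)/(ν+1).
ν = μ(1−μ)/Var − 1 = 0.1771/0.0577 − 1 = 2.0693.
α = 0.77·2.0693 = 1.59, β = 0.23·2.0693 = 0.48.

α = 1.59, β = 0.48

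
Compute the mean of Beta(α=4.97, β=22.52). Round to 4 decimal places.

E[X] = α/(α+β) = 4.97/27.49 = 0.1808.

0.1808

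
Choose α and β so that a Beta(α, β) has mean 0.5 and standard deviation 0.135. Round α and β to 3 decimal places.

σ² = 0.135² = 0.018225.
With s = α+β, Var = μ(1−μ)/(s+1), so s+1 = (0.5×0.5)/0.018225 = 13.7174 and s = 12.7174.
α = μs = 6.359, β = (1−μ)s = 6.359.

α = 6.359, β = 6.359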